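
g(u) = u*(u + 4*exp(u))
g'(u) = u*(4*exp(u) + 1) + u + 4*exp(u)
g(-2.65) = 6.27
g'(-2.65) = -5.77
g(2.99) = 246.77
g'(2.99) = 323.36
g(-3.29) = 10.33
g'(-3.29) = -6.92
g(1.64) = 36.51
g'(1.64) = 57.72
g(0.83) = 8.30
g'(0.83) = 18.45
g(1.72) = 41.38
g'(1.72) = 64.20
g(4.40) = 1452.90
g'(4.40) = 1768.14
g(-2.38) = 4.78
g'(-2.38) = -5.27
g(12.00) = 7812373.99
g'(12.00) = 8463273.15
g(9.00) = 291792.02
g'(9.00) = 324141.36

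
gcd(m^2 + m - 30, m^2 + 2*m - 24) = m + 6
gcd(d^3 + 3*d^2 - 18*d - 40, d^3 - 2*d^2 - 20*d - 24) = d + 2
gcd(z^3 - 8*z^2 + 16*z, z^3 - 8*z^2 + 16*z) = z^3 - 8*z^2 + 16*z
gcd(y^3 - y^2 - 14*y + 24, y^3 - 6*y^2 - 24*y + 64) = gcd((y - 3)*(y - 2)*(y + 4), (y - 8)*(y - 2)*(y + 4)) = y^2 + 2*y - 8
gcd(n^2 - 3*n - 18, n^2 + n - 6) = n + 3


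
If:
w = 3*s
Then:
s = w/3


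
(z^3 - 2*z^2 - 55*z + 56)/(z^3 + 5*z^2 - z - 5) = (z^2 - z - 56)/(z^2 + 6*z + 5)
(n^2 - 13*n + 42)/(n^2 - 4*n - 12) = (n - 7)/(n + 2)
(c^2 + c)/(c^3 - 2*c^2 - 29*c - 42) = c*(c + 1)/(c^3 - 2*c^2 - 29*c - 42)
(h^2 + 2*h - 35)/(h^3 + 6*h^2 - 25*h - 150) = (h + 7)/(h^2 + 11*h + 30)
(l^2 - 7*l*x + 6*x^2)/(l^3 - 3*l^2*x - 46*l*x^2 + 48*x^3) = (-l + 6*x)/(-l^2 + 2*l*x + 48*x^2)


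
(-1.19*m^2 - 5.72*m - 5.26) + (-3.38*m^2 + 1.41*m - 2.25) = -4.57*m^2 - 4.31*m - 7.51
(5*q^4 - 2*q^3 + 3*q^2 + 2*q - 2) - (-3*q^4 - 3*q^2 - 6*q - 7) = 8*q^4 - 2*q^3 + 6*q^2 + 8*q + 5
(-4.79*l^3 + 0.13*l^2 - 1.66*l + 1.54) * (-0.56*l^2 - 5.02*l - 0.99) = 2.6824*l^5 + 23.973*l^4 + 5.0191*l^3 + 7.3421*l^2 - 6.0874*l - 1.5246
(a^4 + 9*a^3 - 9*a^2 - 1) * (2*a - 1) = 2*a^5 + 17*a^4 - 27*a^3 + 9*a^2 - 2*a + 1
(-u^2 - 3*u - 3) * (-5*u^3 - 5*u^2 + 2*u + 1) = 5*u^5 + 20*u^4 + 28*u^3 + 8*u^2 - 9*u - 3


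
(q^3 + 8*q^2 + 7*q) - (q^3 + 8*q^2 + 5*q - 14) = 2*q + 14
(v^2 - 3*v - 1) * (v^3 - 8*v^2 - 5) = v^5 - 11*v^4 + 23*v^3 + 3*v^2 + 15*v + 5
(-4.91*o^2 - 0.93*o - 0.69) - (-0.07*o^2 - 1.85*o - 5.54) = -4.84*o^2 + 0.92*o + 4.85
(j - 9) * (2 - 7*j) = -7*j^2 + 65*j - 18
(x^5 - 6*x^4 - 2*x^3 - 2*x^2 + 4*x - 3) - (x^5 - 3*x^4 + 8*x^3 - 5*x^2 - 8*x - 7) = -3*x^4 - 10*x^3 + 3*x^2 + 12*x + 4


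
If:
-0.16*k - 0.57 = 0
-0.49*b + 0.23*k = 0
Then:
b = -1.67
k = -3.56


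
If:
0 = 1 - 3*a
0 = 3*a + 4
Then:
No Solution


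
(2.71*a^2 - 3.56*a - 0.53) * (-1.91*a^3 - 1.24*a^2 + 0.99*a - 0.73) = -5.1761*a^5 + 3.4392*a^4 + 8.1096*a^3 - 4.8455*a^2 + 2.0741*a + 0.3869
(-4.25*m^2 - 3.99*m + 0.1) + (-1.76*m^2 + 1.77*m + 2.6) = -6.01*m^2 - 2.22*m + 2.7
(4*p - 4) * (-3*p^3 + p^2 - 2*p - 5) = -12*p^4 + 16*p^3 - 12*p^2 - 12*p + 20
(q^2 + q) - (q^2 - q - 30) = 2*q + 30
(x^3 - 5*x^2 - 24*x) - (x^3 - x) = -5*x^2 - 23*x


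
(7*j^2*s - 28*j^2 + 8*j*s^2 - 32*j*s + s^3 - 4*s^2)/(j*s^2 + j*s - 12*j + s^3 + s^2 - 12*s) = (7*j*s - 28*j + s^2 - 4*s)/(s^2 + s - 12)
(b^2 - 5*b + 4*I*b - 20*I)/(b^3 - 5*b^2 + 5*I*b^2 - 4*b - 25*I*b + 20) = 1/(b + I)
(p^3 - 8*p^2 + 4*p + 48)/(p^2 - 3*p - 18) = (p^2 - 2*p - 8)/(p + 3)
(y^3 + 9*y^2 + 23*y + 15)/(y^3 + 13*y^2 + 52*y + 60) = (y^2 + 4*y + 3)/(y^2 + 8*y + 12)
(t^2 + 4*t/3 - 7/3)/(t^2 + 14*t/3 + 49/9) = 3*(t - 1)/(3*t + 7)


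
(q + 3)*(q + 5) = q^2 + 8*q + 15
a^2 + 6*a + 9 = (a + 3)^2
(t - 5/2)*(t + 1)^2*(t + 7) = t^4 + 13*t^3/2 - 15*t^2/2 - 61*t/2 - 35/2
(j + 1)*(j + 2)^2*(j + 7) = j^4 + 12*j^3 + 43*j^2 + 60*j + 28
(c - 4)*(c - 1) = c^2 - 5*c + 4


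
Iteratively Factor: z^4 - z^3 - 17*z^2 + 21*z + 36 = (z - 3)*(z^3 + 2*z^2 - 11*z - 12) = (z - 3)*(z + 1)*(z^2 + z - 12) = (z - 3)*(z + 1)*(z + 4)*(z - 3)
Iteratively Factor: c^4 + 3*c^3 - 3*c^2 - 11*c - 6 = (c + 3)*(c^3 - 3*c - 2) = (c + 1)*(c + 3)*(c^2 - c - 2) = (c + 1)^2*(c + 3)*(c - 2)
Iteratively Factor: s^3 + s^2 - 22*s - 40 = (s + 2)*(s^2 - s - 20) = (s - 5)*(s + 2)*(s + 4)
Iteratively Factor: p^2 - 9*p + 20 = (p - 5)*(p - 4)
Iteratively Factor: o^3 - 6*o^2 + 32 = (o - 4)*(o^2 - 2*o - 8) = (o - 4)*(o + 2)*(o - 4)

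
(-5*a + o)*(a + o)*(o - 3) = -5*a^2*o + 15*a^2 - 4*a*o^2 + 12*a*o + o^3 - 3*o^2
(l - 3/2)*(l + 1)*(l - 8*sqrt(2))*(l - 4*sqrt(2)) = l^4 - 12*sqrt(2)*l^3 - l^3/2 + 6*sqrt(2)*l^2 + 125*l^2/2 - 32*l + 18*sqrt(2)*l - 96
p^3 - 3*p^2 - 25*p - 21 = (p - 7)*(p + 1)*(p + 3)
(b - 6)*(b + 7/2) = b^2 - 5*b/2 - 21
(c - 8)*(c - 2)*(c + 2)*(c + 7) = c^4 - c^3 - 60*c^2 + 4*c + 224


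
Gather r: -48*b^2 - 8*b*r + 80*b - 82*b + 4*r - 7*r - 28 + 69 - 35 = -48*b^2 - 2*b + r*(-8*b - 3) + 6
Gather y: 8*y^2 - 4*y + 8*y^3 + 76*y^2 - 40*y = 8*y^3 + 84*y^2 - 44*y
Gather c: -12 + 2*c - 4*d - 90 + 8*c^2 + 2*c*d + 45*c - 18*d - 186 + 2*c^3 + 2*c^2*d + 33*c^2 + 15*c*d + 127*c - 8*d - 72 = 2*c^3 + c^2*(2*d + 41) + c*(17*d + 174) - 30*d - 360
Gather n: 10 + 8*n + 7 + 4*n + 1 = 12*n + 18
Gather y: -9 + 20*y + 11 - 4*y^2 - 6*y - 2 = -4*y^2 + 14*y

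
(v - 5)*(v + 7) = v^2 + 2*v - 35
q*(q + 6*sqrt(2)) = q^2 + 6*sqrt(2)*q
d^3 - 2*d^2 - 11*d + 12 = (d - 4)*(d - 1)*(d + 3)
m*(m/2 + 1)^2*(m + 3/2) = m^4/4 + 11*m^3/8 + 5*m^2/2 + 3*m/2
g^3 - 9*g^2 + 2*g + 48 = (g - 8)*(g - 3)*(g + 2)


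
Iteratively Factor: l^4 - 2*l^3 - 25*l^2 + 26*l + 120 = (l + 2)*(l^3 - 4*l^2 - 17*l + 60) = (l - 3)*(l + 2)*(l^2 - l - 20) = (l - 3)*(l + 2)*(l + 4)*(l - 5)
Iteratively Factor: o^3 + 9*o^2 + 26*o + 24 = (o + 3)*(o^2 + 6*o + 8) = (o + 3)*(o + 4)*(o + 2)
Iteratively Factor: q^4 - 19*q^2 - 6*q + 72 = (q - 4)*(q^3 + 4*q^2 - 3*q - 18) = (q - 4)*(q - 2)*(q^2 + 6*q + 9) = (q - 4)*(q - 2)*(q + 3)*(q + 3)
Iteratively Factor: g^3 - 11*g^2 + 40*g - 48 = (g - 3)*(g^2 - 8*g + 16) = (g - 4)*(g - 3)*(g - 4)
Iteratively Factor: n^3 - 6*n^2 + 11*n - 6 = (n - 3)*(n^2 - 3*n + 2) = (n - 3)*(n - 2)*(n - 1)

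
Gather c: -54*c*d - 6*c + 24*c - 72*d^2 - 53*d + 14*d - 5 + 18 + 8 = c*(18 - 54*d) - 72*d^2 - 39*d + 21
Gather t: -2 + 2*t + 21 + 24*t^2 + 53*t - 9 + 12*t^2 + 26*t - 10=36*t^2 + 81*t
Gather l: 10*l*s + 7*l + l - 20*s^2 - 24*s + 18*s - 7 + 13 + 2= l*(10*s + 8) - 20*s^2 - 6*s + 8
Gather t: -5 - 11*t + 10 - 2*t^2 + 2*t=-2*t^2 - 9*t + 5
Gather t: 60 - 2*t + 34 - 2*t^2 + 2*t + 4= 98 - 2*t^2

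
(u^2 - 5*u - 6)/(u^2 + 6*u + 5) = (u - 6)/(u + 5)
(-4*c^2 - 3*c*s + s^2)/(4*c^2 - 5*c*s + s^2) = (c + s)/(-c + s)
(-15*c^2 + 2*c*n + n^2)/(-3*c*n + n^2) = (5*c + n)/n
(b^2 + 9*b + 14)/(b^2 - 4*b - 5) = (b^2 + 9*b + 14)/(b^2 - 4*b - 5)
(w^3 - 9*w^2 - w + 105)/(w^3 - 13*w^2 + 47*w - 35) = (w + 3)/(w - 1)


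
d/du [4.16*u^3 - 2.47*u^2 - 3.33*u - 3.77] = 12.48*u^2 - 4.94*u - 3.33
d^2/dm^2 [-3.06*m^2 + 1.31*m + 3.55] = -6.12000000000000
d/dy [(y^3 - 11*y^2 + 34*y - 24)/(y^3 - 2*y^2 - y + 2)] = (9*y^2 - 52*y + 44)/(y^4 - 2*y^3 - 3*y^2 + 4*y + 4)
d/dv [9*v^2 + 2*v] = 18*v + 2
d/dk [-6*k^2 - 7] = -12*k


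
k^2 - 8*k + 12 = (k - 6)*(k - 2)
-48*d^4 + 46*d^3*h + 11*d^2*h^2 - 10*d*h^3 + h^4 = (-8*d + h)*(-3*d + h)*(-d + h)*(2*d + h)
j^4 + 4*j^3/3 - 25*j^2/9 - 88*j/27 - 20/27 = (j - 5/3)*(j + 1/3)*(j + 2/3)*(j + 2)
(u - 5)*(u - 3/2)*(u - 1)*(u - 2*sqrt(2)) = u^4 - 15*u^3/2 - 2*sqrt(2)*u^3 + 14*u^2 + 15*sqrt(2)*u^2 - 28*sqrt(2)*u - 15*u/2 + 15*sqrt(2)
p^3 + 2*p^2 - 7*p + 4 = (p - 1)^2*(p + 4)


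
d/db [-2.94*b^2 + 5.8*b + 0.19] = 5.8 - 5.88*b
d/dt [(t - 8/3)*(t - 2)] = 2*t - 14/3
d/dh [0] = 0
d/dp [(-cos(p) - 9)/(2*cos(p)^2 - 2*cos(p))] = (-sin(p) + 9*sin(p)/cos(p)^2 - 18*tan(p))/(2*(cos(p) - 1)^2)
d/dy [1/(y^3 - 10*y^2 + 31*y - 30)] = (-3*y^2 + 20*y - 31)/(y^3 - 10*y^2 + 31*y - 30)^2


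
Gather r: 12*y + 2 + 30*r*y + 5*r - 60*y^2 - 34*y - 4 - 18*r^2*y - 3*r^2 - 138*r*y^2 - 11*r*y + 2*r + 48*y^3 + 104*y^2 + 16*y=r^2*(-18*y - 3) + r*(-138*y^2 + 19*y + 7) + 48*y^3 + 44*y^2 - 6*y - 2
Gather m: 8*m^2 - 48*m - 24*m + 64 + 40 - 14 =8*m^2 - 72*m + 90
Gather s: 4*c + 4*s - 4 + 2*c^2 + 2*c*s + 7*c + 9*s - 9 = 2*c^2 + 11*c + s*(2*c + 13) - 13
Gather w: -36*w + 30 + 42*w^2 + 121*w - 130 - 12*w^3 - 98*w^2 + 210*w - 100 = -12*w^3 - 56*w^2 + 295*w - 200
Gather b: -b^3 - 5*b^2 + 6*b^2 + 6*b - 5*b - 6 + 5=-b^3 + b^2 + b - 1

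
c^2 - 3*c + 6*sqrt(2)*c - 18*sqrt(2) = (c - 3)*(c + 6*sqrt(2))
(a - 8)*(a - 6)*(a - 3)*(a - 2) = a^4 - 19*a^3 + 124*a^2 - 324*a + 288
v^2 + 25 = (v - 5*I)*(v + 5*I)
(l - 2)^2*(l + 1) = l^3 - 3*l^2 + 4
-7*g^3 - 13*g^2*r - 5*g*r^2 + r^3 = (-7*g + r)*(g + r)^2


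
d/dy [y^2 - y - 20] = 2*y - 1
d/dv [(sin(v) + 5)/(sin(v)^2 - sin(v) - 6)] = (-10*sin(v) + cos(v)^2 - 2)*cos(v)/(sin(v) + cos(v)^2 + 5)^2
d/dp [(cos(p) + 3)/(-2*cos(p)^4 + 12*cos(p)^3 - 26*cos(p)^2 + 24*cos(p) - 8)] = (-3*cos(p)^2 - 9*cos(p) + 20)*sin(p)/(2*(cos(p) - 2)^3*(cos(p) - 1)^3)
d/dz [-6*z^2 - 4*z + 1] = -12*z - 4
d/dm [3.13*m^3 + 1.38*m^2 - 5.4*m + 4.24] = 9.39*m^2 + 2.76*m - 5.4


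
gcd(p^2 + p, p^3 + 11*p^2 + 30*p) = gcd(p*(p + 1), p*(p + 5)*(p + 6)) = p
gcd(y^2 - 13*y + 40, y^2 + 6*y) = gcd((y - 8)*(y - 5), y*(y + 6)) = 1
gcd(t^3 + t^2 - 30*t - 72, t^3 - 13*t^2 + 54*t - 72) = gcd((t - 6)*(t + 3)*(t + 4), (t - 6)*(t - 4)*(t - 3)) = t - 6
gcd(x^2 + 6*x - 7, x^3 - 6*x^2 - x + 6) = x - 1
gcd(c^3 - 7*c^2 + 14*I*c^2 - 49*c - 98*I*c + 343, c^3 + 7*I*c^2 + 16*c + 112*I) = c + 7*I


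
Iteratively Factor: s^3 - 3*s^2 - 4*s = (s + 1)*(s^2 - 4*s) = s*(s + 1)*(s - 4)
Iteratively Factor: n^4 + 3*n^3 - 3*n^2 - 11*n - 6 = (n + 1)*(n^3 + 2*n^2 - 5*n - 6) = (n - 2)*(n + 1)*(n^2 + 4*n + 3) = (n - 2)*(n + 1)*(n + 3)*(n + 1)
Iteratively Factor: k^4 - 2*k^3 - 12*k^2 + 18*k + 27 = (k + 1)*(k^3 - 3*k^2 - 9*k + 27) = (k - 3)*(k + 1)*(k^2 - 9) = (k - 3)^2*(k + 1)*(k + 3)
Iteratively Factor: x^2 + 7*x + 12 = (x + 4)*(x + 3)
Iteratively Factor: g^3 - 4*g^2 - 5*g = (g - 5)*(g^2 + g) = g*(g - 5)*(g + 1)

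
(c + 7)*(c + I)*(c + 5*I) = c^3 + 7*c^2 + 6*I*c^2 - 5*c + 42*I*c - 35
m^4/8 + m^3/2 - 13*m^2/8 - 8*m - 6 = (m/4 + 1)*(m/2 + 1/2)*(m - 4)*(m + 3)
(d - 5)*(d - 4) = d^2 - 9*d + 20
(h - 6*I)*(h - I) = h^2 - 7*I*h - 6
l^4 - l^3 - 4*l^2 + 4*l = l*(l - 2)*(l - 1)*(l + 2)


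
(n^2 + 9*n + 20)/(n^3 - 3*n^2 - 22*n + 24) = (n + 5)/(n^2 - 7*n + 6)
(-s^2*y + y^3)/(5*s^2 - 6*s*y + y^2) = y*(s + y)/(-5*s + y)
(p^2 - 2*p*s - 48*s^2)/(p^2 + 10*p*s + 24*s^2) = (p - 8*s)/(p + 4*s)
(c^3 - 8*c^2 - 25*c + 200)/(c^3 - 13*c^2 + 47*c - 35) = (c^2 - 3*c - 40)/(c^2 - 8*c + 7)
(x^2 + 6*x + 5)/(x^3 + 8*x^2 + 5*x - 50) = (x + 1)/(x^2 + 3*x - 10)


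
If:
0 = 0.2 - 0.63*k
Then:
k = 0.32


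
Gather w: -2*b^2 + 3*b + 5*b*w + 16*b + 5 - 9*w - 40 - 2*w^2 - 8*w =-2*b^2 + 19*b - 2*w^2 + w*(5*b - 17) - 35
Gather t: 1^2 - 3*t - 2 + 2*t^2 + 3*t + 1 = 2*t^2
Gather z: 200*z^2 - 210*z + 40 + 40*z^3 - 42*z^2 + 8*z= 40*z^3 + 158*z^2 - 202*z + 40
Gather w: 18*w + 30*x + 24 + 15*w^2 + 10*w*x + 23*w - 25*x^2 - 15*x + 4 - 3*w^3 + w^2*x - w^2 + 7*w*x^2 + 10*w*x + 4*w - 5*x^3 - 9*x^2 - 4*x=-3*w^3 + w^2*(x + 14) + w*(7*x^2 + 20*x + 45) - 5*x^3 - 34*x^2 + 11*x + 28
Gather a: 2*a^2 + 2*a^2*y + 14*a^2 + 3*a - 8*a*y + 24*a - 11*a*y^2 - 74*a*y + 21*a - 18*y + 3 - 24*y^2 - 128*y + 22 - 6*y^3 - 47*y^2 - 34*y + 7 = a^2*(2*y + 16) + a*(-11*y^2 - 82*y + 48) - 6*y^3 - 71*y^2 - 180*y + 32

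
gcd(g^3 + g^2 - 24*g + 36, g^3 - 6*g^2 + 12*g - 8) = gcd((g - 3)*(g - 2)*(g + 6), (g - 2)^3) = g - 2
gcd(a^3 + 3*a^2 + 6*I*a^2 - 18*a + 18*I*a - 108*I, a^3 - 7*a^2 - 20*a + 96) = a - 3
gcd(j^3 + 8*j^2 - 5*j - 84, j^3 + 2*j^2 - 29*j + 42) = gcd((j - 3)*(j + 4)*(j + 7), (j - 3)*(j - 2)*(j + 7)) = j^2 + 4*j - 21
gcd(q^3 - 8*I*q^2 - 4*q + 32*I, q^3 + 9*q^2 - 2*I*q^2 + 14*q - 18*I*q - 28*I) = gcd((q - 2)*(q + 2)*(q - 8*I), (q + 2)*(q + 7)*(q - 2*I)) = q + 2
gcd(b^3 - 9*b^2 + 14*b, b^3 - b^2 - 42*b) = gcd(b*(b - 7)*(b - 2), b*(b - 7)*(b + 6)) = b^2 - 7*b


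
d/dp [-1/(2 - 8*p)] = -2/(4*p - 1)^2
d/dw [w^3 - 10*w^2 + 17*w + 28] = 3*w^2 - 20*w + 17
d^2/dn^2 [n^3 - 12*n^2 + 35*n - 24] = 6*n - 24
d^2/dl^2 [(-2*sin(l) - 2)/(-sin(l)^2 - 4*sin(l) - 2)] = 2*(-sin(l)^5 + 2*sin(l)^3 + 6*sin(l)^2 + 16*sin(l) + 12)/(sin(l)^2 + 4*sin(l) + 2)^3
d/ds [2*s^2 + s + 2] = 4*s + 1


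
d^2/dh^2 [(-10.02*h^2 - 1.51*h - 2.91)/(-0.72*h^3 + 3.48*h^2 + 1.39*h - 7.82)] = (10.388736*h^6 + 4.69670399999995*h^5 + 55.5698879999999*h^4 - 963.834912*h^3 + 1728.0324*h^2 + 232.705944*h + 1427.948866)/(0.373248*h^9 - 5.412096*h^8 + 23.996736*h^7 - 9.085824*h^6 - 163.889784*h^5 + 216.981324*h^4 + 356.364989*h^3 - 593.10399*h^2 - 255.005508*h + 478.211768)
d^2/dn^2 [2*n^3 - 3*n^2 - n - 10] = 12*n - 6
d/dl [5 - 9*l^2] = -18*l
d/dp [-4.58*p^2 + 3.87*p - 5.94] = 3.87 - 9.16*p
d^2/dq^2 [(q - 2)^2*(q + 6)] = 6*q + 4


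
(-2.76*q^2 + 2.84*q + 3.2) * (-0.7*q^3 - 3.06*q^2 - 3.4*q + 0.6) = 1.932*q^5 + 6.4576*q^4 - 1.5464*q^3 - 21.104*q^2 - 9.176*q + 1.92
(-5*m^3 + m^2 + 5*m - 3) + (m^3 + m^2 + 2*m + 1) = -4*m^3 + 2*m^2 + 7*m - 2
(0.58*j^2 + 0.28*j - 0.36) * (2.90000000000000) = 1.682*j^2 + 0.812*j - 1.044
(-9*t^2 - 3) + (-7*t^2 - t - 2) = -16*t^2 - t - 5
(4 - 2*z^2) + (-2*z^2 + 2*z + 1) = -4*z^2 + 2*z + 5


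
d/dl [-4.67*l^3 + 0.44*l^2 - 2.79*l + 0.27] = -14.01*l^2 + 0.88*l - 2.79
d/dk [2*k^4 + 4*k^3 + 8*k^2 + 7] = 4*k*(2*k^2 + 3*k + 4)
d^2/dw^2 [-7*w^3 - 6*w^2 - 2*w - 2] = -42*w - 12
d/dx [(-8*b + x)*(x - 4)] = -8*b + 2*x - 4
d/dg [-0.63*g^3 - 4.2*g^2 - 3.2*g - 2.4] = -1.89*g^2 - 8.4*g - 3.2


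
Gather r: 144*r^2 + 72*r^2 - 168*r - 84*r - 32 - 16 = 216*r^2 - 252*r - 48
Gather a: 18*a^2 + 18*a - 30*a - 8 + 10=18*a^2 - 12*a + 2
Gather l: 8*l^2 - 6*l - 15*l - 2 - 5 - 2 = 8*l^2 - 21*l - 9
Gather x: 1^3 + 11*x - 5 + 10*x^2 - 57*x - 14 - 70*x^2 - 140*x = -60*x^2 - 186*x - 18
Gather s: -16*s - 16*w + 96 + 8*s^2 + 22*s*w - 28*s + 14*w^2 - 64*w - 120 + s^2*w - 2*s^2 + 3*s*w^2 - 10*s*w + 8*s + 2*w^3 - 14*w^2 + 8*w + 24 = s^2*(w + 6) + s*(3*w^2 + 12*w - 36) + 2*w^3 - 72*w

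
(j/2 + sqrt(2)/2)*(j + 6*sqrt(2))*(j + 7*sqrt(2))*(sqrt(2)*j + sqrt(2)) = sqrt(2)*j^4/2 + sqrt(2)*j^3/2 + 14*j^3 + 14*j^2 + 55*sqrt(2)*j^2 + 55*sqrt(2)*j + 84*j + 84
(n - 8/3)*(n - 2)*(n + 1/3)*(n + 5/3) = n^4 - 8*n^3/3 - 31*n^2/9 + 218*n/27 + 80/27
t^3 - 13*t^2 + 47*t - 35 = (t - 7)*(t - 5)*(t - 1)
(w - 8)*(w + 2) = w^2 - 6*w - 16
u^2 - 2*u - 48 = (u - 8)*(u + 6)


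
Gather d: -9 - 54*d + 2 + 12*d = -42*d - 7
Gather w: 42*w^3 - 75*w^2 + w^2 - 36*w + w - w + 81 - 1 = 42*w^3 - 74*w^2 - 36*w + 80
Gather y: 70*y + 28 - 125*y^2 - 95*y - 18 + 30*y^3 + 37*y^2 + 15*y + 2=30*y^3 - 88*y^2 - 10*y + 12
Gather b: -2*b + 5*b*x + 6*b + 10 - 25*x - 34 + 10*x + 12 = b*(5*x + 4) - 15*x - 12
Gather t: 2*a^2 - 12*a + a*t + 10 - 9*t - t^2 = 2*a^2 - 12*a - t^2 + t*(a - 9) + 10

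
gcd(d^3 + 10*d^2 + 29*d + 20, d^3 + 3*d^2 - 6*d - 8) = d^2 + 5*d + 4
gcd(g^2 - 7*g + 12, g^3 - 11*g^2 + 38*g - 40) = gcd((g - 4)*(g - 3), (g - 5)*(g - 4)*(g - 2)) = g - 4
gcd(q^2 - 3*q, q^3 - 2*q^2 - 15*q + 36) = q - 3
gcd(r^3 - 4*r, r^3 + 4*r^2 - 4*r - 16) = r^2 - 4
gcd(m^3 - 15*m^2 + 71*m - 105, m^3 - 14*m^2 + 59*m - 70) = m^2 - 12*m + 35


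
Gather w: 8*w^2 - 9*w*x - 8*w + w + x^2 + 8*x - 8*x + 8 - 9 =8*w^2 + w*(-9*x - 7) + x^2 - 1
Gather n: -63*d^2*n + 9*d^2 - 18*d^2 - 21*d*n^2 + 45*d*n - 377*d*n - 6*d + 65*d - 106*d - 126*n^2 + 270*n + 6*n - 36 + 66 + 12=-9*d^2 - 47*d + n^2*(-21*d - 126) + n*(-63*d^2 - 332*d + 276) + 42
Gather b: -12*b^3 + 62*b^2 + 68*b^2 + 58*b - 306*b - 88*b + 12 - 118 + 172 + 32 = -12*b^3 + 130*b^2 - 336*b + 98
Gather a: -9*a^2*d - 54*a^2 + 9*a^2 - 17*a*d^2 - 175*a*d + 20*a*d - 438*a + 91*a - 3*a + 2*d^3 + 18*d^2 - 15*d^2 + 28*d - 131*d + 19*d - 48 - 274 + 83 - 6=a^2*(-9*d - 45) + a*(-17*d^2 - 155*d - 350) + 2*d^3 + 3*d^2 - 84*d - 245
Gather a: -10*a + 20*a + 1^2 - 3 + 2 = 10*a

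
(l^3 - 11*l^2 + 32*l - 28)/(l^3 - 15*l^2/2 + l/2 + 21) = 2*(l - 2)/(2*l + 3)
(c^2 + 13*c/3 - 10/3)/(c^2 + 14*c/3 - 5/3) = (3*c - 2)/(3*c - 1)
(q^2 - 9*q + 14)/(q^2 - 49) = (q - 2)/(q + 7)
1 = 1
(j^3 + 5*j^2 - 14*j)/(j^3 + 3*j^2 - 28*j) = (j - 2)/(j - 4)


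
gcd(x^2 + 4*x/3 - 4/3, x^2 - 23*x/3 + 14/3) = x - 2/3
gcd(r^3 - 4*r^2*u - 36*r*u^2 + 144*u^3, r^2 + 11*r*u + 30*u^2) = r + 6*u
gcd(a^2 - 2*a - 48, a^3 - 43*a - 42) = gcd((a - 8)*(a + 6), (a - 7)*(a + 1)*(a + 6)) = a + 6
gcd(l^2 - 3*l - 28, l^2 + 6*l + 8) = l + 4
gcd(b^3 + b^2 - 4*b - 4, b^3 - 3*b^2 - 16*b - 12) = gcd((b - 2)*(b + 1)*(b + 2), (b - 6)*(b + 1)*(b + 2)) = b^2 + 3*b + 2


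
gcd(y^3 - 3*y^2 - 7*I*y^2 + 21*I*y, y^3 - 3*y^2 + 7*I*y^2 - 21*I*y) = y^2 - 3*y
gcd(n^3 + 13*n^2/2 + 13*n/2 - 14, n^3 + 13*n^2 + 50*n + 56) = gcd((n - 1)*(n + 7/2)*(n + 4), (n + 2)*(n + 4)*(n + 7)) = n + 4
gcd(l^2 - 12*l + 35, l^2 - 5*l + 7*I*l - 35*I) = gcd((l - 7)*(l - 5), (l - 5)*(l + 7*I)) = l - 5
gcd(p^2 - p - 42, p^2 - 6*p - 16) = 1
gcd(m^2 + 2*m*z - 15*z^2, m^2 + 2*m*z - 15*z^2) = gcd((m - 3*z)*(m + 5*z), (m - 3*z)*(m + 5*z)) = -m^2 - 2*m*z + 15*z^2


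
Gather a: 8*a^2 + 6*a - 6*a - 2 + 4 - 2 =8*a^2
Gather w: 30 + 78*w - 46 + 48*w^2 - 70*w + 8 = 48*w^2 + 8*w - 8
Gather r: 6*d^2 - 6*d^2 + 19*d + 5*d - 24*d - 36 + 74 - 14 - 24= 0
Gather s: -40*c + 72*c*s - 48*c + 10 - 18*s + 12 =-88*c + s*(72*c - 18) + 22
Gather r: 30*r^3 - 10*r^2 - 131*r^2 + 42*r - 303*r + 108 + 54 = 30*r^3 - 141*r^2 - 261*r + 162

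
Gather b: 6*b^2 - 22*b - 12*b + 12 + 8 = 6*b^2 - 34*b + 20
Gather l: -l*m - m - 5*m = -l*m - 6*m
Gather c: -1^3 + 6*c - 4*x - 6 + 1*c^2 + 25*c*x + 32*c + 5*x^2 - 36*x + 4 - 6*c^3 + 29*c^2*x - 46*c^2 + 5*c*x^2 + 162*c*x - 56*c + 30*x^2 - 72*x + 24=-6*c^3 + c^2*(29*x - 45) + c*(5*x^2 + 187*x - 18) + 35*x^2 - 112*x + 21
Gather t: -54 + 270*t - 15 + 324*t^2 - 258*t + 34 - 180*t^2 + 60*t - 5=144*t^2 + 72*t - 40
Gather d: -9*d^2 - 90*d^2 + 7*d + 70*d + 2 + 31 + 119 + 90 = -99*d^2 + 77*d + 242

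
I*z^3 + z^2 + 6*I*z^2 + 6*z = z*(z + 6)*(I*z + 1)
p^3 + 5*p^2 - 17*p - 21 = (p - 3)*(p + 1)*(p + 7)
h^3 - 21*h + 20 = (h - 4)*(h - 1)*(h + 5)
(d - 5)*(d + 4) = d^2 - d - 20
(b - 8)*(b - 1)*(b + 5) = b^3 - 4*b^2 - 37*b + 40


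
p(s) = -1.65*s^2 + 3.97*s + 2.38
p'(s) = 3.97 - 3.3*s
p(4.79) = -16.46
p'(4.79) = -11.84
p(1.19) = 4.77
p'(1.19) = 0.04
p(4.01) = -8.23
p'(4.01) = -9.26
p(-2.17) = -14.00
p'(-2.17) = 11.13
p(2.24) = 2.99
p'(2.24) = -3.42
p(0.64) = 4.24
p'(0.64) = 1.86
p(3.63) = -4.95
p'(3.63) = -8.01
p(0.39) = 3.68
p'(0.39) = 2.68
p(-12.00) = -282.86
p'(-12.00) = 43.57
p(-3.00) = -24.38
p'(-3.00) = 13.87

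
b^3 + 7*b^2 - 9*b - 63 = (b - 3)*(b + 3)*(b + 7)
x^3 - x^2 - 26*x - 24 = (x - 6)*(x + 1)*(x + 4)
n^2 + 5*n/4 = n*(n + 5/4)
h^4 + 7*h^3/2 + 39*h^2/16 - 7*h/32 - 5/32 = (h - 1/4)*(h + 1/4)*(h + 1)*(h + 5/2)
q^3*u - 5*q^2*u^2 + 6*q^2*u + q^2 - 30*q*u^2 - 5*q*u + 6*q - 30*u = (q + 6)*(q - 5*u)*(q*u + 1)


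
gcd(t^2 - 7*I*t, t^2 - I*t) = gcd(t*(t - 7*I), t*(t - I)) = t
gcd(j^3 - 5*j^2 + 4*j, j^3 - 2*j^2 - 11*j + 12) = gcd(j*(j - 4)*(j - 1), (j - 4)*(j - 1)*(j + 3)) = j^2 - 5*j + 4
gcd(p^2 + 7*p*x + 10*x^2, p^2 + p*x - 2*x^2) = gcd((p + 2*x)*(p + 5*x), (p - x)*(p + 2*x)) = p + 2*x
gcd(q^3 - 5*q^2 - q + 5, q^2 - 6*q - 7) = q + 1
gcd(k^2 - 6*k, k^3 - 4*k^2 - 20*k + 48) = k - 6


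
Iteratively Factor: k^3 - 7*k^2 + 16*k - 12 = (k - 3)*(k^2 - 4*k + 4) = (k - 3)*(k - 2)*(k - 2)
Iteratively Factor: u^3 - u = (u - 1)*(u^2 + u) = (u - 1)*(u + 1)*(u)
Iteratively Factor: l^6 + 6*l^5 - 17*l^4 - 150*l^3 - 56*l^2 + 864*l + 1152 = (l + 4)*(l^5 + 2*l^4 - 25*l^3 - 50*l^2 + 144*l + 288) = (l + 3)*(l + 4)*(l^4 - l^3 - 22*l^2 + 16*l + 96) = (l + 3)*(l + 4)^2*(l^3 - 5*l^2 - 2*l + 24) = (l - 3)*(l + 3)*(l + 4)^2*(l^2 - 2*l - 8) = (l - 3)*(l + 2)*(l + 3)*(l + 4)^2*(l - 4)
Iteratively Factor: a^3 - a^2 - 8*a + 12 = (a - 2)*(a^2 + a - 6) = (a - 2)*(a + 3)*(a - 2)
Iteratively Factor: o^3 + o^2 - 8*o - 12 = (o - 3)*(o^2 + 4*o + 4) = (o - 3)*(o + 2)*(o + 2)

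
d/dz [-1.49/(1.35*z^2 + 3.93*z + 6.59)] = (4.023*z + 5.8557)/(1.35*z^2 + 3.93*z + 6.59)^2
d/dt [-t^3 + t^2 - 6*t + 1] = -3*t^2 + 2*t - 6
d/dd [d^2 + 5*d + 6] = 2*d + 5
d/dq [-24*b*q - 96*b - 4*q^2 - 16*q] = -24*b - 8*q - 16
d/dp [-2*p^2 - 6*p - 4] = -4*p - 6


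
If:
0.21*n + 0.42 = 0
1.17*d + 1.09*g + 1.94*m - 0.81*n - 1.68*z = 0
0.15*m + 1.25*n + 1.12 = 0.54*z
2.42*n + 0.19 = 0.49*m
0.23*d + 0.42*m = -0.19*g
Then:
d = 98.99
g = -98.86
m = -9.49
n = -2.00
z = -5.19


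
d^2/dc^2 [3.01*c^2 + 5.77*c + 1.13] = 6.02000000000000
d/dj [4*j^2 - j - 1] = 8*j - 1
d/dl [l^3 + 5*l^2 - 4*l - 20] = 3*l^2 + 10*l - 4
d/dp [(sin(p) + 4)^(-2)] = -2*cos(p)/(sin(p) + 4)^3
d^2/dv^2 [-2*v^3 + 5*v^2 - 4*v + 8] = 10 - 12*v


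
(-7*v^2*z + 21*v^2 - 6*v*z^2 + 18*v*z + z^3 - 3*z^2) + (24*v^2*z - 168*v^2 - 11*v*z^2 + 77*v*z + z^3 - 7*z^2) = 17*v^2*z - 147*v^2 - 17*v*z^2 + 95*v*z + 2*z^3 - 10*z^2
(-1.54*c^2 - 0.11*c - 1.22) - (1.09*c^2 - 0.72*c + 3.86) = -2.63*c^2 + 0.61*c - 5.08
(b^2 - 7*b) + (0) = b^2 - 7*b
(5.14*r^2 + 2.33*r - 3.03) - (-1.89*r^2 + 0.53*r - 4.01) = 7.03*r^2 + 1.8*r + 0.98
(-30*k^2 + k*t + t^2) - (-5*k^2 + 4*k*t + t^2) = -25*k^2 - 3*k*t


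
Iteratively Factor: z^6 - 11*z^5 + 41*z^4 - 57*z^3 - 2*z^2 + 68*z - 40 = (z - 1)*(z^5 - 10*z^4 + 31*z^3 - 26*z^2 - 28*z + 40) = (z - 1)*(z + 1)*(z^4 - 11*z^3 + 42*z^2 - 68*z + 40) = (z - 2)*(z - 1)*(z + 1)*(z^3 - 9*z^2 + 24*z - 20) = (z - 2)^2*(z - 1)*(z + 1)*(z^2 - 7*z + 10) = (z - 2)^3*(z - 1)*(z + 1)*(z - 5)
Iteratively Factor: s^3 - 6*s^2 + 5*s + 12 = (s + 1)*(s^2 - 7*s + 12) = (s - 4)*(s + 1)*(s - 3)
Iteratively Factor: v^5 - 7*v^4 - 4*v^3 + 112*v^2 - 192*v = (v - 4)*(v^4 - 3*v^3 - 16*v^2 + 48*v) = v*(v - 4)*(v^3 - 3*v^2 - 16*v + 48) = v*(v - 4)^2*(v^2 + v - 12) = v*(v - 4)^2*(v + 4)*(v - 3)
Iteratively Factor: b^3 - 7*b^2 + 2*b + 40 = (b - 4)*(b^2 - 3*b - 10) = (b - 5)*(b - 4)*(b + 2)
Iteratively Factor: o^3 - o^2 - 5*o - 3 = (o + 1)*(o^2 - 2*o - 3) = (o - 3)*(o + 1)*(o + 1)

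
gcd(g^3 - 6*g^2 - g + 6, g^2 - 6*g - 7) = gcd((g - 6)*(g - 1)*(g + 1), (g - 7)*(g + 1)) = g + 1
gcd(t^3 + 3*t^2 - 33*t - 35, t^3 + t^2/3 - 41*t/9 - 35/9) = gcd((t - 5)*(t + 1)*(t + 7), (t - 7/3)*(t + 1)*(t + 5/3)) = t + 1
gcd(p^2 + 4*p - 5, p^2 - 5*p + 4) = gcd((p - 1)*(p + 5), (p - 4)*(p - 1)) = p - 1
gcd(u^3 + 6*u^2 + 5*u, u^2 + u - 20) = u + 5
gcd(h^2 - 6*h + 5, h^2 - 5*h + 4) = h - 1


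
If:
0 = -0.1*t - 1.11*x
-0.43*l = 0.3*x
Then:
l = -0.697674418604651*x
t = -11.1*x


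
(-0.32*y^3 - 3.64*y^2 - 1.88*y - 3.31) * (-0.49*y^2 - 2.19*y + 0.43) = 0.1568*y^5 + 2.4844*y^4 + 8.7552*y^3 + 4.1739*y^2 + 6.4405*y - 1.4233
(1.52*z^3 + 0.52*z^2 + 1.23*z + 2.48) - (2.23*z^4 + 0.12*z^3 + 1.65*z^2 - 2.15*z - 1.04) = -2.23*z^4 + 1.4*z^3 - 1.13*z^2 + 3.38*z + 3.52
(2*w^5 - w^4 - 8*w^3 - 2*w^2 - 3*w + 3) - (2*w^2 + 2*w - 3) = 2*w^5 - w^4 - 8*w^3 - 4*w^2 - 5*w + 6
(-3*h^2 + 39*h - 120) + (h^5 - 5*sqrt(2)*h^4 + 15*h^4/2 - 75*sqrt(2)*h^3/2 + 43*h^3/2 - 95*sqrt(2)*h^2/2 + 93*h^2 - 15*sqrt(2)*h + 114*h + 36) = h^5 - 5*sqrt(2)*h^4 + 15*h^4/2 - 75*sqrt(2)*h^3/2 + 43*h^3/2 - 95*sqrt(2)*h^2/2 + 90*h^2 - 15*sqrt(2)*h + 153*h - 84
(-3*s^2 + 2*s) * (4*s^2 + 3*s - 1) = -12*s^4 - s^3 + 9*s^2 - 2*s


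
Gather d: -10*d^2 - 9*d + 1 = -10*d^2 - 9*d + 1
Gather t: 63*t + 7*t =70*t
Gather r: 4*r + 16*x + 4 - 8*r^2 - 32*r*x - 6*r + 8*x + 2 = -8*r^2 + r*(-32*x - 2) + 24*x + 6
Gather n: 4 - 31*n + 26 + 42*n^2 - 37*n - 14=42*n^2 - 68*n + 16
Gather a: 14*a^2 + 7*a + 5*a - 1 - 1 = 14*a^2 + 12*a - 2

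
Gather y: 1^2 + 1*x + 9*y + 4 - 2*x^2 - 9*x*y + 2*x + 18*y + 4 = -2*x^2 + 3*x + y*(27 - 9*x) + 9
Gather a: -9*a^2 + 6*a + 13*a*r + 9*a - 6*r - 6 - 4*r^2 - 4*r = -9*a^2 + a*(13*r + 15) - 4*r^2 - 10*r - 6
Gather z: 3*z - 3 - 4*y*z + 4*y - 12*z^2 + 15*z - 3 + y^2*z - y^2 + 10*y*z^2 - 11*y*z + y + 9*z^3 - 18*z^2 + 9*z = -y^2 + 5*y + 9*z^3 + z^2*(10*y - 30) + z*(y^2 - 15*y + 27) - 6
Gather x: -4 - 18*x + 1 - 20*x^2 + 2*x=-20*x^2 - 16*x - 3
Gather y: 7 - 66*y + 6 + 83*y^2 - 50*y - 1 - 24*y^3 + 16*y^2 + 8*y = -24*y^3 + 99*y^2 - 108*y + 12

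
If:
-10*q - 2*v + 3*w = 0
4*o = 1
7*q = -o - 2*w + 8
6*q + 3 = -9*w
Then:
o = 1/4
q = 101/68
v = -160/17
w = -45/34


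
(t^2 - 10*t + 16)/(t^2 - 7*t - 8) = (t - 2)/(t + 1)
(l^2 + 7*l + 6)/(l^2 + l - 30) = (l + 1)/(l - 5)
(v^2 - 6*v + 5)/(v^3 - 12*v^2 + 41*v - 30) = 1/(v - 6)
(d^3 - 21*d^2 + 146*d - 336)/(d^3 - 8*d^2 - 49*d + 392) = (d - 6)/(d + 7)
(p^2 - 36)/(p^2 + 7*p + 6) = (p - 6)/(p + 1)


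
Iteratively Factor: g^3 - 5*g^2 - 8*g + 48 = (g - 4)*(g^2 - g - 12) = (g - 4)*(g + 3)*(g - 4)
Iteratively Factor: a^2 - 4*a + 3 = (a - 3)*(a - 1)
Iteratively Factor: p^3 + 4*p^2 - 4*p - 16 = (p - 2)*(p^2 + 6*p + 8) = (p - 2)*(p + 2)*(p + 4)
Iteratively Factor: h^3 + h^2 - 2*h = (h)*(h^2 + h - 2) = h*(h + 2)*(h - 1)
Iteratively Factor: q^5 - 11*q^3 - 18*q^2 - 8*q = (q + 1)*(q^4 - q^3 - 10*q^2 - 8*q) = (q + 1)*(q + 2)*(q^3 - 3*q^2 - 4*q) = (q - 4)*(q + 1)*(q + 2)*(q^2 + q) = q*(q - 4)*(q + 1)*(q + 2)*(q + 1)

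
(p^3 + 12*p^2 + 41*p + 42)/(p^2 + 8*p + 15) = (p^2 + 9*p + 14)/(p + 5)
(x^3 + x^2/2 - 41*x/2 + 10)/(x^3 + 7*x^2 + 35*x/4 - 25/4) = 2*(x - 4)/(2*x + 5)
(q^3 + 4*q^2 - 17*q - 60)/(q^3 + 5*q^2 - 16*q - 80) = (q + 3)/(q + 4)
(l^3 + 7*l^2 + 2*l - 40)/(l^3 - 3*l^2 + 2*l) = (l^2 + 9*l + 20)/(l*(l - 1))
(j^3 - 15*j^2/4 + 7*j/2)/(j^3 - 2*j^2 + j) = (4*j^2 - 15*j + 14)/(4*(j^2 - 2*j + 1))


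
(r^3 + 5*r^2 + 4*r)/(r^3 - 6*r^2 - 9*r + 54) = r*(r^2 + 5*r + 4)/(r^3 - 6*r^2 - 9*r + 54)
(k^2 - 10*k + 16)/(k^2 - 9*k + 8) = (k - 2)/(k - 1)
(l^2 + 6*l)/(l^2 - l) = (l + 6)/(l - 1)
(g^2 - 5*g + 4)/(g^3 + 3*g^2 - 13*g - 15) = (g^2 - 5*g + 4)/(g^3 + 3*g^2 - 13*g - 15)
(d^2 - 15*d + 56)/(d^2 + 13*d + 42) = (d^2 - 15*d + 56)/(d^2 + 13*d + 42)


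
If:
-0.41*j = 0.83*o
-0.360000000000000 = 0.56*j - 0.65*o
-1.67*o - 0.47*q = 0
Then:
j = -0.41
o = 0.20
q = -0.72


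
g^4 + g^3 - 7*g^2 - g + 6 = (g - 2)*(g - 1)*(g + 1)*(g + 3)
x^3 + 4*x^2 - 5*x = x*(x - 1)*(x + 5)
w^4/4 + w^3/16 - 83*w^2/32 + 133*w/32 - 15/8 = (w/4 + 1)*(w - 3/2)*(w - 5/4)*(w - 1)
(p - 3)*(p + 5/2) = p^2 - p/2 - 15/2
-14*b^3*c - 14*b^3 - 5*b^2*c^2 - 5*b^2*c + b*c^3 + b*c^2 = (-7*b + c)*(2*b + c)*(b*c + b)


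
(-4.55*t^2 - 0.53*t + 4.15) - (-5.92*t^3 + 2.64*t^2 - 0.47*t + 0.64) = 5.92*t^3 - 7.19*t^2 - 0.0600000000000001*t + 3.51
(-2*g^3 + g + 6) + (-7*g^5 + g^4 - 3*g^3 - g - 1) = -7*g^5 + g^4 - 5*g^3 + 5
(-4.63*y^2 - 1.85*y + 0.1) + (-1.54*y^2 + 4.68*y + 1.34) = -6.17*y^2 + 2.83*y + 1.44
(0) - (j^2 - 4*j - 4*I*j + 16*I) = -j^2 + 4*j + 4*I*j - 16*I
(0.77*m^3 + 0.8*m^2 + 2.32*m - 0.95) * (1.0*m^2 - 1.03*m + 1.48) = 0.77*m^5 + 0.00690000000000002*m^4 + 2.6356*m^3 - 2.1556*m^2 + 4.4121*m - 1.406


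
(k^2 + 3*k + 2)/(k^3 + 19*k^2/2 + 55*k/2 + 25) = 2*(k + 1)/(2*k^2 + 15*k + 25)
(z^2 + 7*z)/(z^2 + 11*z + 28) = z/(z + 4)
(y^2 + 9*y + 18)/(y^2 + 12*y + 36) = (y + 3)/(y + 6)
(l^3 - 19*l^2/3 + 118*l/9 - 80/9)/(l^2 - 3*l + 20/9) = (3*l^2 - 14*l + 16)/(3*l - 4)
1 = 1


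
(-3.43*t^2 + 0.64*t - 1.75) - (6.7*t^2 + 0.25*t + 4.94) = -10.13*t^2 + 0.39*t - 6.69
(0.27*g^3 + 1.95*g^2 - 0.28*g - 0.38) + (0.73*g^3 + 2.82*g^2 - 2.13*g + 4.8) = 1.0*g^3 + 4.77*g^2 - 2.41*g + 4.42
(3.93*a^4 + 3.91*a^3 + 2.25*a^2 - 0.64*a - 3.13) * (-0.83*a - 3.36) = -3.2619*a^5 - 16.4501*a^4 - 15.0051*a^3 - 7.0288*a^2 + 4.7483*a + 10.5168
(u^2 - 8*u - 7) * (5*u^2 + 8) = 5*u^4 - 40*u^3 - 27*u^2 - 64*u - 56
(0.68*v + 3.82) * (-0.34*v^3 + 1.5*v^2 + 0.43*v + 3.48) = -0.2312*v^4 - 0.2788*v^3 + 6.0224*v^2 + 4.009*v + 13.2936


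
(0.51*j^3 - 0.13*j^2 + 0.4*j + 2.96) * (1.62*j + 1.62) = 0.8262*j^4 + 0.6156*j^3 + 0.4374*j^2 + 5.4432*j + 4.7952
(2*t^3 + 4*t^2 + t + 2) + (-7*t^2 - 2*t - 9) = 2*t^3 - 3*t^2 - t - 7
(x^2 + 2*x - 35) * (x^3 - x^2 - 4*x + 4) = x^5 + x^4 - 41*x^3 + 31*x^2 + 148*x - 140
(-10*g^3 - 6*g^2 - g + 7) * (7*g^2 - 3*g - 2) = -70*g^5 - 12*g^4 + 31*g^3 + 64*g^2 - 19*g - 14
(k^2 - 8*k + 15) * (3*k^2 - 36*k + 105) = 3*k^4 - 60*k^3 + 438*k^2 - 1380*k + 1575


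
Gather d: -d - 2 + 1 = -d - 1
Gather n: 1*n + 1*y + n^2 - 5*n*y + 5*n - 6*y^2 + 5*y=n^2 + n*(6 - 5*y) - 6*y^2 + 6*y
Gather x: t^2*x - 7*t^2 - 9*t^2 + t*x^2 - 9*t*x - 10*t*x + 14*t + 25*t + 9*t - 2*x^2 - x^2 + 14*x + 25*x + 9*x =-16*t^2 + 48*t + x^2*(t - 3) + x*(t^2 - 19*t + 48)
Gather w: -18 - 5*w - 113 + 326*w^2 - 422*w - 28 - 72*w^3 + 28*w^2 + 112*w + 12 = -72*w^3 + 354*w^2 - 315*w - 147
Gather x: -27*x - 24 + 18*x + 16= -9*x - 8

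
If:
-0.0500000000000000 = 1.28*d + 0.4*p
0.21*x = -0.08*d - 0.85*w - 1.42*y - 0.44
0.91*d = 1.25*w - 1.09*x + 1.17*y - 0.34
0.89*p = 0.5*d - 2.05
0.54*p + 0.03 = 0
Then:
No Solution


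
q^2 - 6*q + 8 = (q - 4)*(q - 2)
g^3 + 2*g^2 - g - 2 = (g - 1)*(g + 1)*(g + 2)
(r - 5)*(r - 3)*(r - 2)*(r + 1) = r^4 - 9*r^3 + 21*r^2 + r - 30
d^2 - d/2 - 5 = (d - 5/2)*(d + 2)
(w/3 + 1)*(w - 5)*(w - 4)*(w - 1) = w^4/3 - 7*w^3/3 - w^2/3 + 67*w/3 - 20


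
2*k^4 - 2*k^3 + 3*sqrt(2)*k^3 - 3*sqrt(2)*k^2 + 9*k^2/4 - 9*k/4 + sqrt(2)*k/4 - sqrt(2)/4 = (k - 1)*(k + sqrt(2))*(sqrt(2)*k + 1/2)^2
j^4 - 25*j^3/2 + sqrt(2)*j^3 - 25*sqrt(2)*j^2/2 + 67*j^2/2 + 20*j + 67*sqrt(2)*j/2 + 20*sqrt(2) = (j - 8)*(j - 5)*(j + 1/2)*(j + sqrt(2))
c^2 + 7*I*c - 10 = (c + 2*I)*(c + 5*I)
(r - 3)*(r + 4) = r^2 + r - 12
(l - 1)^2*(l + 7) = l^3 + 5*l^2 - 13*l + 7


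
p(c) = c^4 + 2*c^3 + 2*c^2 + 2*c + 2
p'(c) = 4*c^3 + 6*c^2 + 4*c + 2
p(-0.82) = 1.05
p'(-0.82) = 0.55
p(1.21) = 13.03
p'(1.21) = 22.71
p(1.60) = 25.07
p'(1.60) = 40.14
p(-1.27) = 1.19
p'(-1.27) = -1.60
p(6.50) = 2433.81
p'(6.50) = 1380.00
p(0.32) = 2.92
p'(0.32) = 4.03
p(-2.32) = 12.12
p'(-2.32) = -24.93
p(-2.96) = 38.50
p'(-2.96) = -61.01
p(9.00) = 8201.00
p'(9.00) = 3440.00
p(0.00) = 2.00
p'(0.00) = 2.00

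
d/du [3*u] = 3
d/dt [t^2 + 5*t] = 2*t + 5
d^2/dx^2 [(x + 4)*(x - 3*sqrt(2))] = 2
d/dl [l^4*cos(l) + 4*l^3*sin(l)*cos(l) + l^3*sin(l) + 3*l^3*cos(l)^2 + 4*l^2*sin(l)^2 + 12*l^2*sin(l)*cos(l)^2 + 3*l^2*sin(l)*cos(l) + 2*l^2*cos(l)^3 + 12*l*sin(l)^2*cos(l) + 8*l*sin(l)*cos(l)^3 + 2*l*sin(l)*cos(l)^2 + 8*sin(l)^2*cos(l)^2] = -l^4*sin(l) - 3*l^3*sin(2*l) + 5*l^3*cos(l) + 4*l^3*cos(2*l) + 3*l^2*sin(l)/2 + 10*l^2*sin(2*l) - 3*l^2*sin(3*l)/2 + 3*l^2*cos(l) + 15*l^2*cos(2*l)/2 + 9*l^2*cos(3*l) + 9*l^2/2 + 3*l*sin(l) + 3*l*sin(2*l) + 15*l*sin(3*l) + 7*l*cos(l)/2 + 8*l*cos(2*l)^2 + 5*l*cos(3*l)/2 + sin(l)/2 + 2*sin(2*l) + sin(3*l)/2 + 5*sin(4*l) + 3*cos(l) - 3*cos(3*l)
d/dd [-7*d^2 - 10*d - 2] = -14*d - 10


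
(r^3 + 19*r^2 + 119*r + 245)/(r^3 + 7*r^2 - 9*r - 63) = (r^2 + 12*r + 35)/(r^2 - 9)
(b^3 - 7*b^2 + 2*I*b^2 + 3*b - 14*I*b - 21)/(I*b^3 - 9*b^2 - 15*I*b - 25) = (-I*b^2 + b*(3 + 7*I) - 21)/(b^2 + 10*I*b - 25)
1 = 1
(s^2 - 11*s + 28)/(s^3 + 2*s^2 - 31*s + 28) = (s - 7)/(s^2 + 6*s - 7)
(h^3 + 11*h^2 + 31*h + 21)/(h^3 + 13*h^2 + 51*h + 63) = (h + 1)/(h + 3)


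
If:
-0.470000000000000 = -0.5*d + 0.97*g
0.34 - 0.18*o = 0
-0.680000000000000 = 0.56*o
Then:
No Solution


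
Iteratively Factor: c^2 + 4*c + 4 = (c + 2)*(c + 2)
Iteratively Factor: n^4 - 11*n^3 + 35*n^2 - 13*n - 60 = (n - 5)*(n^3 - 6*n^2 + 5*n + 12) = (n - 5)*(n - 3)*(n^2 - 3*n - 4) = (n - 5)*(n - 3)*(n + 1)*(n - 4)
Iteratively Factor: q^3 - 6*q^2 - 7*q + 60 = (q - 5)*(q^2 - q - 12) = (q - 5)*(q - 4)*(q + 3)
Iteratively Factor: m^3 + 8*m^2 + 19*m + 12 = (m + 3)*(m^2 + 5*m + 4) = (m + 3)*(m + 4)*(m + 1)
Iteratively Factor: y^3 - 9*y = (y - 3)*(y^2 + 3*y) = y*(y - 3)*(y + 3)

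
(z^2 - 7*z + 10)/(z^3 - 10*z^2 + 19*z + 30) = (z - 2)/(z^2 - 5*z - 6)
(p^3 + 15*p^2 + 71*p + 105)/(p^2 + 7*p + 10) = (p^2 + 10*p + 21)/(p + 2)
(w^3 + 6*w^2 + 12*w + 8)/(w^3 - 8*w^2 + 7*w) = (w^3 + 6*w^2 + 12*w + 8)/(w*(w^2 - 8*w + 7))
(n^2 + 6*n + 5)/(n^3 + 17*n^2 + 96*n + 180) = (n + 1)/(n^2 + 12*n + 36)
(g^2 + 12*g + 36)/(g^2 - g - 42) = (g + 6)/(g - 7)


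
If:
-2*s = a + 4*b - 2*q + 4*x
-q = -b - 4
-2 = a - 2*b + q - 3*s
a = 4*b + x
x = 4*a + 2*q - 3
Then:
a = -74/117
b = -121/234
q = 815/234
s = 51/26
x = 56/39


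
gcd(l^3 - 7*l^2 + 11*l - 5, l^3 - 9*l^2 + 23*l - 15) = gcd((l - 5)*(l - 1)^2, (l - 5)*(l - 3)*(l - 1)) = l^2 - 6*l + 5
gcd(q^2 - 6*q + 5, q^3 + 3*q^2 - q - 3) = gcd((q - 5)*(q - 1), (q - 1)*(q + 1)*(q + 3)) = q - 1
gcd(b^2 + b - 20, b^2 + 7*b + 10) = b + 5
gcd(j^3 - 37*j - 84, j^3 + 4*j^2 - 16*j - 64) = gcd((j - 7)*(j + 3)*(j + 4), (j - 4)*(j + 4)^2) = j + 4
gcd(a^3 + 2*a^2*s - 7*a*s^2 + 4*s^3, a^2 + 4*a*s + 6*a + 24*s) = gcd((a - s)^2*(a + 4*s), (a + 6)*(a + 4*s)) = a + 4*s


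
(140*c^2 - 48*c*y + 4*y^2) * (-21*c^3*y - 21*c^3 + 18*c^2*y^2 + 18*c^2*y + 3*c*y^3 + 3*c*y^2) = -2940*c^5*y - 2940*c^5 + 3528*c^4*y^2 + 3528*c^4*y - 528*c^3*y^3 - 528*c^3*y^2 - 72*c^2*y^4 - 72*c^2*y^3 + 12*c*y^5 + 12*c*y^4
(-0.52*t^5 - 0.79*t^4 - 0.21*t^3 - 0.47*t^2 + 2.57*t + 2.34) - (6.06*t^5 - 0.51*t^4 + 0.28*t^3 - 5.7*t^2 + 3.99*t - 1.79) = -6.58*t^5 - 0.28*t^4 - 0.49*t^3 + 5.23*t^2 - 1.42*t + 4.13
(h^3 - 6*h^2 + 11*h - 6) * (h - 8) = h^4 - 14*h^3 + 59*h^2 - 94*h + 48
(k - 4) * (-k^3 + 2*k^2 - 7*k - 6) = -k^4 + 6*k^3 - 15*k^2 + 22*k + 24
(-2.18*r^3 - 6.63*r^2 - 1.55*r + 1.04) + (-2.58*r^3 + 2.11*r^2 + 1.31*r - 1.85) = -4.76*r^3 - 4.52*r^2 - 0.24*r - 0.81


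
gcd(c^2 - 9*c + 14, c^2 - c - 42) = c - 7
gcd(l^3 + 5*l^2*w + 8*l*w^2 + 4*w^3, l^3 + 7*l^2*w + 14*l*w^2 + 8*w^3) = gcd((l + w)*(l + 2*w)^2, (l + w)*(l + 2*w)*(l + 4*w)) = l^2 + 3*l*w + 2*w^2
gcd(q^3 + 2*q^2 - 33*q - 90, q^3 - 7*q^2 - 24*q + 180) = q^2 - q - 30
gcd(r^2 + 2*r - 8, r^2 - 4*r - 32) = r + 4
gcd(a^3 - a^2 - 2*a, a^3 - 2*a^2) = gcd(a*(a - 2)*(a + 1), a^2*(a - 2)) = a^2 - 2*a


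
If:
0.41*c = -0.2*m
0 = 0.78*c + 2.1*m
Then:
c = 0.00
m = 0.00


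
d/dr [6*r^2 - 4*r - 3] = 12*r - 4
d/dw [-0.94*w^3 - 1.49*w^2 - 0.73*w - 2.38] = -2.82*w^2 - 2.98*w - 0.73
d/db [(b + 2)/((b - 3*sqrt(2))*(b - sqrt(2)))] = (-b^2 - 4*b + 6 + 8*sqrt(2))/(b^4 - 8*sqrt(2)*b^3 + 44*b^2 - 48*sqrt(2)*b + 36)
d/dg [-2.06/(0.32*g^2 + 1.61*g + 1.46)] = (1.3184*g + 3.3166)/(0.32*g^2 + 1.61*g + 1.46)^2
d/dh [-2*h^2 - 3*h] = -4*h - 3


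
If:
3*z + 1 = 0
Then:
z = -1/3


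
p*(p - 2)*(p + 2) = p^3 - 4*p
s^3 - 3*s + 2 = (s - 1)^2*(s + 2)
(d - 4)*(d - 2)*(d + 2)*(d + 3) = d^4 - d^3 - 16*d^2 + 4*d + 48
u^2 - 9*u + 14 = (u - 7)*(u - 2)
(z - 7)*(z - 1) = z^2 - 8*z + 7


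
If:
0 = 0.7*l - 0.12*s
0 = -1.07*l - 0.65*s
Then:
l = 0.00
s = 0.00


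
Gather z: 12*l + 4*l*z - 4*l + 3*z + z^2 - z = 8*l + z^2 + z*(4*l + 2)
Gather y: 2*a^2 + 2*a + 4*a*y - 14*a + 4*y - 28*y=2*a^2 - 12*a + y*(4*a - 24)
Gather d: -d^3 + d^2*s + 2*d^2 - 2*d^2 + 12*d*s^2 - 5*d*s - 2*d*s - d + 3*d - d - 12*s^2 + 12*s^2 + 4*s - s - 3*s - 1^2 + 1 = -d^3 + d^2*s + d*(12*s^2 - 7*s + 1)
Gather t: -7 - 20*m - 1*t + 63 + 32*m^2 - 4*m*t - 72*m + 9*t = 32*m^2 - 92*m + t*(8 - 4*m) + 56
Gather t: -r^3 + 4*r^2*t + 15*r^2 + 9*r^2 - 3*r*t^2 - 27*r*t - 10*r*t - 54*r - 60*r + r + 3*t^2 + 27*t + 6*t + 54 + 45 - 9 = -r^3 + 24*r^2 - 113*r + t^2*(3 - 3*r) + t*(4*r^2 - 37*r + 33) + 90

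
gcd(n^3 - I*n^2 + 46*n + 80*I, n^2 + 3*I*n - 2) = n + 2*I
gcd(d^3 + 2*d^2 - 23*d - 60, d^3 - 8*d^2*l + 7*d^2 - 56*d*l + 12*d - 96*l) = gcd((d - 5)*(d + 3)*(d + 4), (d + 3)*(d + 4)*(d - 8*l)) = d^2 + 7*d + 12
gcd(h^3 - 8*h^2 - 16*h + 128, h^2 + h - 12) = h + 4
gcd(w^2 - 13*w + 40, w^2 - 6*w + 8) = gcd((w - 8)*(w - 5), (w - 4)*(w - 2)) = 1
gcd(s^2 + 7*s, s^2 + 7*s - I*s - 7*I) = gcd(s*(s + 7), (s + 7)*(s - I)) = s + 7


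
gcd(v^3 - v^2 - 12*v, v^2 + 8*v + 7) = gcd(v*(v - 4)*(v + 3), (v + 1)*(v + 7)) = 1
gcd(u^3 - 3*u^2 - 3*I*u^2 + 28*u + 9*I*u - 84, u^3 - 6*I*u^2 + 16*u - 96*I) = u + 4*I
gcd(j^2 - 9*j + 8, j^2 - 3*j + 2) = j - 1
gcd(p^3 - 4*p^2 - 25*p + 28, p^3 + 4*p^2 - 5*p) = p - 1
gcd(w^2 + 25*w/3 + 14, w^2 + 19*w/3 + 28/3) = w + 7/3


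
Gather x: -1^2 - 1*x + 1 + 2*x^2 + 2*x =2*x^2 + x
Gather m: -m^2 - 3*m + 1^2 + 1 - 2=-m^2 - 3*m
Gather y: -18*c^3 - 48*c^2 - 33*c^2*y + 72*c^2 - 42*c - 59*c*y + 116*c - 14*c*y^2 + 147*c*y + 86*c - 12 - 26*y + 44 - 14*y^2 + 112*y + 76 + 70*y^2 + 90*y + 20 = -18*c^3 + 24*c^2 + 160*c + y^2*(56 - 14*c) + y*(-33*c^2 + 88*c + 176) + 128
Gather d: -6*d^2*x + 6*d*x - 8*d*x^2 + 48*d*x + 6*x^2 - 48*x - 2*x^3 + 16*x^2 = -6*d^2*x + d*(-8*x^2 + 54*x) - 2*x^3 + 22*x^2 - 48*x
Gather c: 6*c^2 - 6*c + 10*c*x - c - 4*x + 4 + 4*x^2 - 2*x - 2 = 6*c^2 + c*(10*x - 7) + 4*x^2 - 6*x + 2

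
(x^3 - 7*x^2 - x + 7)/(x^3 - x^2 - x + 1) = (x - 7)/(x - 1)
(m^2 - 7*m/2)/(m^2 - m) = (m - 7/2)/(m - 1)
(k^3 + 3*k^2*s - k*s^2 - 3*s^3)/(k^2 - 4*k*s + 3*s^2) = (-k^2 - 4*k*s - 3*s^2)/(-k + 3*s)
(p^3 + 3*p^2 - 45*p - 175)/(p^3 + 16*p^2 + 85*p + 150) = (p - 7)/(p + 6)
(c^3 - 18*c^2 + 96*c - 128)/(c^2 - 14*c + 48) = (c^2 - 10*c + 16)/(c - 6)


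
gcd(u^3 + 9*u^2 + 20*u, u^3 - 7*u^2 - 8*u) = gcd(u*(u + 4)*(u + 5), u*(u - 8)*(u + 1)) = u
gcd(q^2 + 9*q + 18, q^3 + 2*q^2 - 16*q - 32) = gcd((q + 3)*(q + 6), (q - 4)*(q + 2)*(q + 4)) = 1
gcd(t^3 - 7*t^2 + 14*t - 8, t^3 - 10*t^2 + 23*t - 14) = t^2 - 3*t + 2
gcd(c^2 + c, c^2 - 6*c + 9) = 1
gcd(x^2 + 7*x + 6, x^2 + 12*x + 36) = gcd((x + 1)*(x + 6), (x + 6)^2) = x + 6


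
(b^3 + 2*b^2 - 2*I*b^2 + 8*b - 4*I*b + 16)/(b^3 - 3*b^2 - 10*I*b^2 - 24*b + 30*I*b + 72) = (b^2 + b*(2 + 2*I) + 4*I)/(b^2 + b*(-3 - 6*I) + 18*I)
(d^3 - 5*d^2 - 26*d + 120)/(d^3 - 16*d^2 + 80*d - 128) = (d^2 - d - 30)/(d^2 - 12*d + 32)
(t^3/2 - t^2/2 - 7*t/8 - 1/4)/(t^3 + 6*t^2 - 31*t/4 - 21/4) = (2*t^2 - 3*t - 2)/(2*(2*t^2 + 11*t - 21))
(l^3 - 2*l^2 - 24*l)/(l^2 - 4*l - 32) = l*(l - 6)/(l - 8)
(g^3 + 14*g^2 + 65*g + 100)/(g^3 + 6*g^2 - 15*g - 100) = (g + 4)/(g - 4)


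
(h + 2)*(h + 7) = h^2 + 9*h + 14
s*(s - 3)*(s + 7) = s^3 + 4*s^2 - 21*s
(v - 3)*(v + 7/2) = v^2 + v/2 - 21/2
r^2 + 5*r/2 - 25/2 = (r - 5/2)*(r + 5)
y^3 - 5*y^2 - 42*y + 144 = (y - 8)*(y - 3)*(y + 6)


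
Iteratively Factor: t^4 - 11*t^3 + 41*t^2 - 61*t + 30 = (t - 2)*(t^3 - 9*t^2 + 23*t - 15) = (t - 2)*(t - 1)*(t^2 - 8*t + 15) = (t - 5)*(t - 2)*(t - 1)*(t - 3)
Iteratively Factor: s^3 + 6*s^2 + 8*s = (s + 4)*(s^2 + 2*s) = (s + 2)*(s + 4)*(s)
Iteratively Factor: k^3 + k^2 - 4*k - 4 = (k + 1)*(k^2 - 4) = (k - 2)*(k + 1)*(k + 2)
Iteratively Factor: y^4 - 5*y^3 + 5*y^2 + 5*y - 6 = (y - 2)*(y^3 - 3*y^2 - y + 3) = (y - 2)*(y - 1)*(y^2 - 2*y - 3) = (y - 2)*(y - 1)*(y + 1)*(y - 3)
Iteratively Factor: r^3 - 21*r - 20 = (r - 5)*(r^2 + 5*r + 4) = (r - 5)*(r + 4)*(r + 1)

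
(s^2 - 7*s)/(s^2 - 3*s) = (s - 7)/(s - 3)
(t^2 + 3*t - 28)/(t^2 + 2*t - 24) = (t + 7)/(t + 6)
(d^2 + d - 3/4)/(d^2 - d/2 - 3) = (d - 1/2)/(d - 2)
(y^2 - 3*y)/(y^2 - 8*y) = (y - 3)/(y - 8)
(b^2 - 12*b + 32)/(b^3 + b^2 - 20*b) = (b - 8)/(b*(b + 5))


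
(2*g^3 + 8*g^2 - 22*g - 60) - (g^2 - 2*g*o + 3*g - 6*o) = 2*g^3 + 7*g^2 + 2*g*o - 25*g + 6*o - 60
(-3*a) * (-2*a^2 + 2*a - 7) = 6*a^3 - 6*a^2 + 21*a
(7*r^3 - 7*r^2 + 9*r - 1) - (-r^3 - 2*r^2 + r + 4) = 8*r^3 - 5*r^2 + 8*r - 5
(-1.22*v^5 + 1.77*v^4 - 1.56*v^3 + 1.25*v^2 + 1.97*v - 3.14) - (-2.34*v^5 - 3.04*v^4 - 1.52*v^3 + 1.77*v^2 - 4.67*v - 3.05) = 1.12*v^5 + 4.81*v^4 - 0.04*v^3 - 0.52*v^2 + 6.64*v - 0.0900000000000003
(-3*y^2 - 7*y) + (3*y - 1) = -3*y^2 - 4*y - 1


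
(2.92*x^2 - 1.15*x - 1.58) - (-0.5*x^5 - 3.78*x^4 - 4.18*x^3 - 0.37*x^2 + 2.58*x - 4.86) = 0.5*x^5 + 3.78*x^4 + 4.18*x^3 + 3.29*x^2 - 3.73*x + 3.28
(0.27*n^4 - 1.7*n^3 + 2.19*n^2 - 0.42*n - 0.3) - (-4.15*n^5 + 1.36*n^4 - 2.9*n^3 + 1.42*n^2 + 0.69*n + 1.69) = 4.15*n^5 - 1.09*n^4 + 1.2*n^3 + 0.77*n^2 - 1.11*n - 1.99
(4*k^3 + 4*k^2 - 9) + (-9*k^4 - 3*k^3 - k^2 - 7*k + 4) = -9*k^4 + k^3 + 3*k^2 - 7*k - 5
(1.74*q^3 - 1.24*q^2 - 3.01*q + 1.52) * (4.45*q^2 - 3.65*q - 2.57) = 7.743*q^5 - 11.869*q^4 - 13.3403*q^3 + 20.9373*q^2 + 2.1877*q - 3.9064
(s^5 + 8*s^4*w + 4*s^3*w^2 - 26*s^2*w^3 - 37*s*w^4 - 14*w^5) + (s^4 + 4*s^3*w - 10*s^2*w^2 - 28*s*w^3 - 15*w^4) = s^5 + 8*s^4*w + s^4 + 4*s^3*w^2 + 4*s^3*w - 26*s^2*w^3 - 10*s^2*w^2 - 37*s*w^4 - 28*s*w^3 - 14*w^5 - 15*w^4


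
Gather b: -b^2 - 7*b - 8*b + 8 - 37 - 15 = -b^2 - 15*b - 44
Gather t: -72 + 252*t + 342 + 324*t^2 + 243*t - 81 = 324*t^2 + 495*t + 189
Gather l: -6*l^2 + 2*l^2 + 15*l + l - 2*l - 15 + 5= -4*l^2 + 14*l - 10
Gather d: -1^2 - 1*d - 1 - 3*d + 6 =4 - 4*d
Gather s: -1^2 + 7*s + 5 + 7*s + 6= 14*s + 10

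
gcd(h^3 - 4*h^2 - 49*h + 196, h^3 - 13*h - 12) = h - 4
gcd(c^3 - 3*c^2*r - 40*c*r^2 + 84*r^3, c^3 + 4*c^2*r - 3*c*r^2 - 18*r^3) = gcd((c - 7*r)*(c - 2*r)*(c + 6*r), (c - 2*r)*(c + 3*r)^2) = -c + 2*r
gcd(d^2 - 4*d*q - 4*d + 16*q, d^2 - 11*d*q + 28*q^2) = -d + 4*q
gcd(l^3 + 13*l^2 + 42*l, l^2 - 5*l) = l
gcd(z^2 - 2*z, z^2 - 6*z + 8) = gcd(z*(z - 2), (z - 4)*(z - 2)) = z - 2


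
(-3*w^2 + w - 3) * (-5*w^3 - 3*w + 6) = 15*w^5 - 5*w^4 + 24*w^3 - 21*w^2 + 15*w - 18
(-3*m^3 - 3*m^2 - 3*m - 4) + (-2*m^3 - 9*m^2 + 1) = -5*m^3 - 12*m^2 - 3*m - 3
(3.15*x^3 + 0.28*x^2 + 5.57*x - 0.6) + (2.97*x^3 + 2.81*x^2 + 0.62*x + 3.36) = 6.12*x^3 + 3.09*x^2 + 6.19*x + 2.76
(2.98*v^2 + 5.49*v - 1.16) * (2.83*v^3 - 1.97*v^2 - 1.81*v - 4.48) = 8.4334*v^5 + 9.6661*v^4 - 19.4919*v^3 - 21.0021*v^2 - 22.4956*v + 5.1968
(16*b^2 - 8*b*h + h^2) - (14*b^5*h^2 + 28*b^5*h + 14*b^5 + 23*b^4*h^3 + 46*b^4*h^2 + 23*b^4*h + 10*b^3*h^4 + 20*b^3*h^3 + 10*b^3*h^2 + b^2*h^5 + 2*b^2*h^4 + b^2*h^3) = -14*b^5*h^2 - 28*b^5*h - 14*b^5 - 23*b^4*h^3 - 46*b^4*h^2 - 23*b^4*h - 10*b^3*h^4 - 20*b^3*h^3 - 10*b^3*h^2 - b^2*h^5 - 2*b^2*h^4 - b^2*h^3 + 16*b^2 - 8*b*h + h^2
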